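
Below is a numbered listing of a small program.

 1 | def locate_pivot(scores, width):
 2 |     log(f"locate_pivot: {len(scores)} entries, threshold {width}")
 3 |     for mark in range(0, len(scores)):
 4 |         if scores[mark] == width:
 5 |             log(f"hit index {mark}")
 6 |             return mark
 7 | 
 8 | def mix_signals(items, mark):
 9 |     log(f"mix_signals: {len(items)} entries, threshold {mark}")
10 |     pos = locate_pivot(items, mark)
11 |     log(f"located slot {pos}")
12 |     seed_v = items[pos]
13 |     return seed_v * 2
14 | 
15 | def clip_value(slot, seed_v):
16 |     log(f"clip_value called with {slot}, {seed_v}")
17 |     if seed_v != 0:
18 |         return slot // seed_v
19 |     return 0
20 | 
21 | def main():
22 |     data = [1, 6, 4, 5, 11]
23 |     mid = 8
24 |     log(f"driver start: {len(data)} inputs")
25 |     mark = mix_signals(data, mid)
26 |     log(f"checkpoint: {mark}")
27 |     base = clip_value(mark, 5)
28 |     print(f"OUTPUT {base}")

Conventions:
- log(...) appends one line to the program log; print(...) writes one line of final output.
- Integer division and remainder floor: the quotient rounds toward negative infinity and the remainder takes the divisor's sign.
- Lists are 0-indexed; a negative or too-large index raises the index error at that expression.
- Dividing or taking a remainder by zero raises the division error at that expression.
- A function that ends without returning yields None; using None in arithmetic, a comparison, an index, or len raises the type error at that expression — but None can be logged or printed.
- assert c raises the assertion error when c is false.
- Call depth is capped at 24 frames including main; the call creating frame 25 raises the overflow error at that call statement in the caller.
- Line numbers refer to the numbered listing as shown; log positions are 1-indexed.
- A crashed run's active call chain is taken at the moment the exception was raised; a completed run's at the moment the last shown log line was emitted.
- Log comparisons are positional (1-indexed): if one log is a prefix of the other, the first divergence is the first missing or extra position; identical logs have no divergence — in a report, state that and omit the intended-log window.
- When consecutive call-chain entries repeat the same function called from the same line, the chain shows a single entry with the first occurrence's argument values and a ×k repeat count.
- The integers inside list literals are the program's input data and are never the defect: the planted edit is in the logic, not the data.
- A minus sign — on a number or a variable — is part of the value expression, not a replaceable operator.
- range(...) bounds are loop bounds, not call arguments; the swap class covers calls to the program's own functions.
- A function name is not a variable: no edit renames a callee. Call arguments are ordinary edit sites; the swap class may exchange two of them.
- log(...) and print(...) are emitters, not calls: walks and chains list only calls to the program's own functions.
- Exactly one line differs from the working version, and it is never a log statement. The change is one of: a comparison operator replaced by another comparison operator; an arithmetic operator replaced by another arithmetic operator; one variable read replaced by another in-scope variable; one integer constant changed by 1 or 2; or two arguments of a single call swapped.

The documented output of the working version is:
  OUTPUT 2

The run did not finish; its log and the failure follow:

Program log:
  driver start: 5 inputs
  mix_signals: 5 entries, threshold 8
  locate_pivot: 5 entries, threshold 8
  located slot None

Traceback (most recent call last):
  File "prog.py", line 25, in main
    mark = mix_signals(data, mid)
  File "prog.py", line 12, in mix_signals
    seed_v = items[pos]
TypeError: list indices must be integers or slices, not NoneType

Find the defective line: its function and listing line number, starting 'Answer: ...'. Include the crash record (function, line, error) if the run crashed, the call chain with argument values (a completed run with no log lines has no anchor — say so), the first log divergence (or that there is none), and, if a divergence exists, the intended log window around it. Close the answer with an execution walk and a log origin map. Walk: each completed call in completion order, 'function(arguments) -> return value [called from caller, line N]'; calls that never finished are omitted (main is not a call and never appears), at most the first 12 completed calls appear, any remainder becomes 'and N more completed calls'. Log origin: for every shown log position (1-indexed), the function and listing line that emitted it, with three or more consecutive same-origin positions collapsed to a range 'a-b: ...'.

Answer: the defect is in main at line 23.
Key fact: Everything matches until log position 2, which reads 'mix_signals: 5 entries, threshold 8' in place of 'mix_signals: 5 entries, threshold 6'.
Crash: mix_signals, line 12, TypeError.
Call chain: main -> mix_signals([1, 6, 4, 5, 11], 8) (called at line 25).
First divergence: position 2; shown 'mix_signals: 5 entries, threshold 8' vs intended 'mix_signals: 5 entries, threshold 6'.
Intended log window:
  1: driver start: 5 inputs
  2: mix_signals: 5 entries, threshold 6
  3: locate_pivot: 5 entries, threshold 6
Execution walk:
  locate_pivot([1, 6, 4, 5, 11], 8) -> None  [called from mix_signals, line 10]
Log line origins:
  1: from main, line 24
  2: from mix_signals, line 9
  3: from locate_pivot, line 2
  4: from mix_signals, line 11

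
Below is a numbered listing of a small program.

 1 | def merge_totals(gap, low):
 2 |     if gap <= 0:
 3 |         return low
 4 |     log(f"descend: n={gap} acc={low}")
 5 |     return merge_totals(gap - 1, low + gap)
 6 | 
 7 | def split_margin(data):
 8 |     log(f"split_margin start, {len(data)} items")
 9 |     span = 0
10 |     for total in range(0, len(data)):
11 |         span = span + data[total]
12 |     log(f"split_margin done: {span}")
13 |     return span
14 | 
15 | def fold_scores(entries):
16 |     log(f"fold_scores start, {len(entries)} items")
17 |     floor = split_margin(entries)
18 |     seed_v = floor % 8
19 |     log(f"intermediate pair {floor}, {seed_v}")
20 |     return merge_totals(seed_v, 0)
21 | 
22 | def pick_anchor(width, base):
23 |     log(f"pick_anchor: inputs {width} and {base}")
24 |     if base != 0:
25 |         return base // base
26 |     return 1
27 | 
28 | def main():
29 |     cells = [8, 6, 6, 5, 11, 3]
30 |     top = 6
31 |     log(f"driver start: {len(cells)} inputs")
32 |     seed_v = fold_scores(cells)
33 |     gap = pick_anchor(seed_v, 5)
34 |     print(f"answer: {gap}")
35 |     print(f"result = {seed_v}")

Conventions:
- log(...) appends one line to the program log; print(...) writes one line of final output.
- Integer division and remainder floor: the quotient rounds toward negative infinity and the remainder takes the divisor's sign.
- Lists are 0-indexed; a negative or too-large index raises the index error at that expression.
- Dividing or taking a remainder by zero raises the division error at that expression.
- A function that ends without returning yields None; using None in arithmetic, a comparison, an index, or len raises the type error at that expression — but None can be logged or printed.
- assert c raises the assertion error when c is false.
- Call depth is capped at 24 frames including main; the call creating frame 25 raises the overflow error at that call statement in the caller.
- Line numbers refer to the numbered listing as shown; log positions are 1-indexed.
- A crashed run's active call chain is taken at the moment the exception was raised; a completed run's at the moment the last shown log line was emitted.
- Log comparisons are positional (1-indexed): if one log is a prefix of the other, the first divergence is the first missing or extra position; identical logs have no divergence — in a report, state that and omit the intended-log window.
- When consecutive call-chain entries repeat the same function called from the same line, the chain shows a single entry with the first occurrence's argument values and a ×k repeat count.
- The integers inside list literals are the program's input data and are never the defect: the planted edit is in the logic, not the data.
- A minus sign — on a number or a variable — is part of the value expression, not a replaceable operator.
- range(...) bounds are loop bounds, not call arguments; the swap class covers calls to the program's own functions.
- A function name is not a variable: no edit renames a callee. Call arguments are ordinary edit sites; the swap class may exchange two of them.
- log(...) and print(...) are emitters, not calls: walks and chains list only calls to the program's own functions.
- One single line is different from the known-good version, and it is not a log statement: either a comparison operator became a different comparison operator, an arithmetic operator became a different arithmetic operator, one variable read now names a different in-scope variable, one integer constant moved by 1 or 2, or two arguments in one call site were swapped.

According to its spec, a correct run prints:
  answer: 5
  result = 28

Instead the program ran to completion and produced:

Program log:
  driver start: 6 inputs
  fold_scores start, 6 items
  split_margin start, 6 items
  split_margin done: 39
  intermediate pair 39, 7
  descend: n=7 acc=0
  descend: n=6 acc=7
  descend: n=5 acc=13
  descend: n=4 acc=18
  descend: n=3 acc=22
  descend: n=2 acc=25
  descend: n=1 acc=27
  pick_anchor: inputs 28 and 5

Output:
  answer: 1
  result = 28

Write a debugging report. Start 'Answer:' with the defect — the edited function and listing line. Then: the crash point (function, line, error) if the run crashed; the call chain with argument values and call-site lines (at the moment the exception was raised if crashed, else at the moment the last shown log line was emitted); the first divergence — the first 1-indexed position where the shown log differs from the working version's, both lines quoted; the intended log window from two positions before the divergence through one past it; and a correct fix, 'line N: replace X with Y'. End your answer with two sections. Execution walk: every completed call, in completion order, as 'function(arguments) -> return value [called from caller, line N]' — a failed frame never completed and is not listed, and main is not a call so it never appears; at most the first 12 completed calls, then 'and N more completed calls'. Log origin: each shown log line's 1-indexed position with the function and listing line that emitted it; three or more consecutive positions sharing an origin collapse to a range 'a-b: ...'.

Answer: the defect is in pick_anchor at line 25.
The tell: Log streams are identical — the defect surfaces only in the printed output.
Call chain: main -> pick_anchor(28, 5) (called at line 33).
First divergence: none (the log streams are identical).
Execution walk:
  split_margin([8, 6, 6, 5, 11, 3]) -> 39  [called from fold_scores, line 17]
  merge_totals(0, 28) -> 28  [called from merge_totals, line 5]
  merge_totals(1, 27) -> 28  [called from merge_totals, line 5]
  merge_totals(2, 25) -> 28  [called from merge_totals, line 5]
  merge_totals(3, 22) -> 28  [called from merge_totals, line 5]
  merge_totals(4, 18) -> 28  [called from merge_totals, line 5]
  merge_totals(5, 13) -> 28  [called from merge_totals, line 5]
  merge_totals(6, 7) -> 28  [called from merge_totals, line 5]
  merge_totals(7, 0) -> 28  [called from fold_scores, line 20]
  fold_scores([8, 6, 6, 5, 11, 3]) -> 28  [called from main, line 32]
  pick_anchor(28, 5) -> 1  [called from main, line 33]
Log line origins:
  1: from main, line 31
  2: from fold_scores, line 16
  3: from split_margin, line 8
  4: from split_margin, line 12
  5: from fold_scores, line 19
  6-12: from merge_totals, line 4
  13: from pick_anchor, line 23
A correct fix: line 25: replace `base // base` with `width // base`.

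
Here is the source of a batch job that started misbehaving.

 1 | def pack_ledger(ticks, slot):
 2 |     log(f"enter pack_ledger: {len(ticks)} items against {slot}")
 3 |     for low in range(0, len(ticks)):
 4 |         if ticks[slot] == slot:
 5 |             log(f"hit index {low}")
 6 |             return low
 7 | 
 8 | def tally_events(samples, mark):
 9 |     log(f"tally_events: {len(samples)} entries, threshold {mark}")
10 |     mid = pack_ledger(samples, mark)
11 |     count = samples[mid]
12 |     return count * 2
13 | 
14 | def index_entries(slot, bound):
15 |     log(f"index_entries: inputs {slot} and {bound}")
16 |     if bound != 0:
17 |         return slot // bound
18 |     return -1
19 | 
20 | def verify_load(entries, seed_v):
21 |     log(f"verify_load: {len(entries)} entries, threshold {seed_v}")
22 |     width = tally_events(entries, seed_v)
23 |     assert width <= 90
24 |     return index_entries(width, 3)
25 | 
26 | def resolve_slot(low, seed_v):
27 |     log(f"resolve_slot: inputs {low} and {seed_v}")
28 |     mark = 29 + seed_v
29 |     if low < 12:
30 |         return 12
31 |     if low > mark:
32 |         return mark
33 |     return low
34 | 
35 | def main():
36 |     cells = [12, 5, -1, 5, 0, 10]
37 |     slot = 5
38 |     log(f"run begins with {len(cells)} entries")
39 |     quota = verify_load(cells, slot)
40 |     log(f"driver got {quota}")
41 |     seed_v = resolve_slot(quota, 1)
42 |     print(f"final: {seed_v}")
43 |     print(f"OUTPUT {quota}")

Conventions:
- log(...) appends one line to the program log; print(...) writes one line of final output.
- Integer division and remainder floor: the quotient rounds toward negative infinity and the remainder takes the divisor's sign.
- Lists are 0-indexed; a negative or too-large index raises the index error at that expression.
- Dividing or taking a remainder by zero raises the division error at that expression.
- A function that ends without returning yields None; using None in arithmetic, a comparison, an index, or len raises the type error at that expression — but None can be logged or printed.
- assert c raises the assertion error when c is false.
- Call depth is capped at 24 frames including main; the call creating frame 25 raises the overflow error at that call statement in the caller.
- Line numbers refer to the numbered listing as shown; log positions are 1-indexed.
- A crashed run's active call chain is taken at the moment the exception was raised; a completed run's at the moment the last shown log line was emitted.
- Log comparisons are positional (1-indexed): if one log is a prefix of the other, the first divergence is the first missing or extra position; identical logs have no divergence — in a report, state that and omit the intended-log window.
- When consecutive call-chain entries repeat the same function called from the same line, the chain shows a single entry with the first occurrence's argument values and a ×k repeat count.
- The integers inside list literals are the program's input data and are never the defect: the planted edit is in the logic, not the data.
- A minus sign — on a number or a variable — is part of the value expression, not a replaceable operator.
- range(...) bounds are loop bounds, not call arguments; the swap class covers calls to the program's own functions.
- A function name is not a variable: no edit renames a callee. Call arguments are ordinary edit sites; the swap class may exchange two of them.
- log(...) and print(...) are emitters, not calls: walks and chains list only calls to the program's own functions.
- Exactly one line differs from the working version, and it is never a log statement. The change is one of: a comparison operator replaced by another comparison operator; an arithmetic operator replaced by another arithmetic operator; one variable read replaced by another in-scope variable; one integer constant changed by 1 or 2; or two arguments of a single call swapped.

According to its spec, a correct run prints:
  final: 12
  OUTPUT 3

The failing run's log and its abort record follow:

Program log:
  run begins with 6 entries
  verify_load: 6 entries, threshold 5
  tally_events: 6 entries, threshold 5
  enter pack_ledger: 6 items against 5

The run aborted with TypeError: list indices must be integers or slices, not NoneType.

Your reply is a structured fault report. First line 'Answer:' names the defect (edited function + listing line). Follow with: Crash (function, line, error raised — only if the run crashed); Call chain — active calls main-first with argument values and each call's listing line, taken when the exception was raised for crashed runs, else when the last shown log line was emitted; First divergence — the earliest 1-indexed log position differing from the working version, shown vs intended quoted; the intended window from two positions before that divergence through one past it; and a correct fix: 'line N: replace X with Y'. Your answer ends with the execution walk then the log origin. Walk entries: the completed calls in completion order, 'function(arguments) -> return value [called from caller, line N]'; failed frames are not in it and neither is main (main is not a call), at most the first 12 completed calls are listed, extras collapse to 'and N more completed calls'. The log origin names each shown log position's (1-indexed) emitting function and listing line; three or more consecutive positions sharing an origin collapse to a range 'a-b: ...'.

Answer: the defect is in pack_ledger at line 4.
The tell: The faulty run's log stops after 4 lines; the working version's next line would be 'hit index 1'.
Crash: tally_events, line 11, TypeError.
Call chain: main -> verify_load([12, 5, -1, 5, 0, 10], 5) (called at line 39) -> tally_events([12, 5, -1, 5, 0, 10], 5) (called at line 22).
First divergence: position 5; the shown log stops at 4 lines while the working version next logs 'hit index 1'.
Intended log window:
  3: tally_events: 6 entries, threshold 5
  4: enter pack_ledger: 6 items against 5
  5: hit index 1
  6: index_entries: inputs 10 and 3
Execution walk:
  pack_ledger([12, 5, -1, 5, 0, 10], 5) -> None  [called from tally_events, line 10]
Log origins:
  1: logged in main at line 38
  2: logged in verify_load at line 21
  3: logged in tally_events at line 9
  4: logged in pack_ledger at line 2
A correct fix: line 4: replace `ticks[slot]` with `ticks[low]`.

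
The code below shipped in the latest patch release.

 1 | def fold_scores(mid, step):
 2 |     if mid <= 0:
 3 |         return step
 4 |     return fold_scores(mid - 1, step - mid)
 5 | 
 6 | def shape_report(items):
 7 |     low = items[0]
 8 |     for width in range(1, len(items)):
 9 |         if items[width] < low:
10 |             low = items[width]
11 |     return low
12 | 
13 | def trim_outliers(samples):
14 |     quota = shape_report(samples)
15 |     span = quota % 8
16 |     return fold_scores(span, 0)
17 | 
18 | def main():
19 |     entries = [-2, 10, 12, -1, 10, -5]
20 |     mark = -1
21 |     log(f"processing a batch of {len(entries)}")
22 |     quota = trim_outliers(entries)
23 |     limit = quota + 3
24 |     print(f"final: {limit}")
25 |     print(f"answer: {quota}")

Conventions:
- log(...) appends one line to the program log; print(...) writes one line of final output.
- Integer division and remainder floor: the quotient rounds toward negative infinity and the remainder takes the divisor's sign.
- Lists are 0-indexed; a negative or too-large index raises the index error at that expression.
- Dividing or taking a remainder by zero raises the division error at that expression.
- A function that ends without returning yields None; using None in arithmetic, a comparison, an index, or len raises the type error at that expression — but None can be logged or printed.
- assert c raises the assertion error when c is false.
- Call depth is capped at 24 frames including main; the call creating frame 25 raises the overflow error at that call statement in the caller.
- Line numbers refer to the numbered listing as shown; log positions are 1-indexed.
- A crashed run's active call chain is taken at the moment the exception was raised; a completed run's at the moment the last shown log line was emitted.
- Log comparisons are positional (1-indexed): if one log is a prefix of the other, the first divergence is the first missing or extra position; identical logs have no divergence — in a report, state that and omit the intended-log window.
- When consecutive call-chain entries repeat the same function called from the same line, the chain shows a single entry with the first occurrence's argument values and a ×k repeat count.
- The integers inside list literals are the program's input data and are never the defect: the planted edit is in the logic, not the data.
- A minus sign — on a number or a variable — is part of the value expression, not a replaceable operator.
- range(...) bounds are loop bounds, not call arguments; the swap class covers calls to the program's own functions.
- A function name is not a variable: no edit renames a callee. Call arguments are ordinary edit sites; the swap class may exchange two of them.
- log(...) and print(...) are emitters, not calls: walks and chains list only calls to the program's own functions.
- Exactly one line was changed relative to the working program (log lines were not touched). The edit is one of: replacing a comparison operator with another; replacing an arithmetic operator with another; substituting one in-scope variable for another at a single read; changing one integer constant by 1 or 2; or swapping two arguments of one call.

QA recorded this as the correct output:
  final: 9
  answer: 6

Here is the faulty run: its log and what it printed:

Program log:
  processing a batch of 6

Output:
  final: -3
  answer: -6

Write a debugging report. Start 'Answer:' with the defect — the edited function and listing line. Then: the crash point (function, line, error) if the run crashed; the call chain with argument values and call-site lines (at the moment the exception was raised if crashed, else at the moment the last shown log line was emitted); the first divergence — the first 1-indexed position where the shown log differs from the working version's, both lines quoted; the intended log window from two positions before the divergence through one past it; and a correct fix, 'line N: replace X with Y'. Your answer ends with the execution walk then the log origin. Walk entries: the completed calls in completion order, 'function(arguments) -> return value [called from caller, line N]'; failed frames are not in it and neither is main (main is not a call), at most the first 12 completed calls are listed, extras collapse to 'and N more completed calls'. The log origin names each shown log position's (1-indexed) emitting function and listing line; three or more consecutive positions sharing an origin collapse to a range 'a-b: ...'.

Answer: the defect is in fold_scores at line 4.
Core observation: Nothing in the log betrays the bug — only the output does.
Call chain: main.
First divergence: there is none — every log position agrees.
Execution walk:
  shape_report([-2, 10, 12, -1, 10, -5]) -> -5  [called from trim_outliers, line 14]
  fold_scores(0, -6) -> -6  [called from fold_scores, line 4]
  fold_scores(1, -5) -> -6  [called from fold_scores, line 4]
  fold_scores(2, -3) -> -6  [called from fold_scores, line 4]
  fold_scores(3, 0) -> -6  [called from trim_outliers, line 16]
  trim_outliers([-2, 10, 12, -1, 10, -5]) -> -6  [called from main, line 22]
Log origins:
  1: logged in main at line 21
A correct fix: line 4: replace `step - mid` with `step + mid`.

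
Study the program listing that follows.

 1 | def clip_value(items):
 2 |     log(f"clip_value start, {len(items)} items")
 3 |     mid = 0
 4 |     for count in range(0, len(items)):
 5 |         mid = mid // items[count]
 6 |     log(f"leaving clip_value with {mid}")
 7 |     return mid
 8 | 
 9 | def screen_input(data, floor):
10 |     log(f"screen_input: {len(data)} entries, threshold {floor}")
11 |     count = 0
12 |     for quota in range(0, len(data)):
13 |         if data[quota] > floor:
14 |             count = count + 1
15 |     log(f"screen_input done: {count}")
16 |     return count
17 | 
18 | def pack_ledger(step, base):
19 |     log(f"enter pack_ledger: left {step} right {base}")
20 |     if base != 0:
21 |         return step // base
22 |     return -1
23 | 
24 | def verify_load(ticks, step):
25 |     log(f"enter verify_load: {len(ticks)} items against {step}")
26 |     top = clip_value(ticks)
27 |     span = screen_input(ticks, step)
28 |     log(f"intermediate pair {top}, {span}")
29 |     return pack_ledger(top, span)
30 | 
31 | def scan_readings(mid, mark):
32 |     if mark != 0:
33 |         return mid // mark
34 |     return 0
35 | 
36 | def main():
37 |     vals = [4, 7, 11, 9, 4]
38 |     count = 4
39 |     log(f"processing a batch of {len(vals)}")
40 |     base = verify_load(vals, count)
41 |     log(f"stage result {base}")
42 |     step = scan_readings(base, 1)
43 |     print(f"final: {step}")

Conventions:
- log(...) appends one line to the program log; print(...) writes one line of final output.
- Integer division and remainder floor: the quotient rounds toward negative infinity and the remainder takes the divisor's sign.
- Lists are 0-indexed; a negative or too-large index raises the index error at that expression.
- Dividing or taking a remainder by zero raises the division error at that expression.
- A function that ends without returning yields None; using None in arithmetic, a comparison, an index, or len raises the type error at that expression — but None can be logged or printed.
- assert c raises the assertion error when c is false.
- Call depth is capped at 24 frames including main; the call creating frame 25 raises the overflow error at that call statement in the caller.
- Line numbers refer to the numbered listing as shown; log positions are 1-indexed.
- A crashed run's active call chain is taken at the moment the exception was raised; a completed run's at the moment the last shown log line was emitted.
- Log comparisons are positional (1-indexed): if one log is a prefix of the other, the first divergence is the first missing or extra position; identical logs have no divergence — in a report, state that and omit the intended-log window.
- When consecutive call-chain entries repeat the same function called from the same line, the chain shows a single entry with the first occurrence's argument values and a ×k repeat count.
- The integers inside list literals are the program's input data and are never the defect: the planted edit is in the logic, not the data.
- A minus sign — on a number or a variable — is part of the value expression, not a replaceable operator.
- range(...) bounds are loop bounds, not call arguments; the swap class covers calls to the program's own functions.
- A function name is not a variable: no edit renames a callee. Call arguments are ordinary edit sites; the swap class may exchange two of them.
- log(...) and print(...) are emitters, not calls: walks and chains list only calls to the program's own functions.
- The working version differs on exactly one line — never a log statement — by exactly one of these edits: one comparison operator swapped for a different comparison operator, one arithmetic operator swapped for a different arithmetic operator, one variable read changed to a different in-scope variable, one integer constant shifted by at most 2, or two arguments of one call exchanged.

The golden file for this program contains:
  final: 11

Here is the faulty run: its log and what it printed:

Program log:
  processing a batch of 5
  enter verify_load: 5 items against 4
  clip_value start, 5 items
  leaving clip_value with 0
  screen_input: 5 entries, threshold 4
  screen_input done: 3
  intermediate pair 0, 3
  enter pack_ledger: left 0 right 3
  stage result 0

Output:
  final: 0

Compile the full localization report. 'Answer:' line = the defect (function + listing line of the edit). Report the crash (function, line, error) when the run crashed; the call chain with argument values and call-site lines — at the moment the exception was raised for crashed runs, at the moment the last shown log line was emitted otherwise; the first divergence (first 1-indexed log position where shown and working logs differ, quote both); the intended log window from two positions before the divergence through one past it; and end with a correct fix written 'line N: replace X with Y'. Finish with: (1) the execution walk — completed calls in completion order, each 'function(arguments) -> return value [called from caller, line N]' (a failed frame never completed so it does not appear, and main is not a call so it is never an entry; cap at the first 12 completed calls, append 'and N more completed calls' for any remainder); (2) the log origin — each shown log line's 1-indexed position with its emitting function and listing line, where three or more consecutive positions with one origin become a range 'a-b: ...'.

Answer: the defect is in clip_value at line 5.
Core observation: At log position 4 the runs split — shown 'leaving clip_value with 0', but the working version logs 'leaving clip_value with 35'.
Call chain: main.
First divergence: position 4 — shown 'leaving clip_value with 0', intended 'leaving clip_value with 35'.
Intended log window:
  2: enter verify_load: 5 items against 4
  3: clip_value start, 5 items
  4: leaving clip_value with 35
  5: screen_input: 5 entries, threshold 4
Execution walk:
  clip_value([4, 7, 11, 9, 4]) -> 0  [called from verify_load, line 26]
  screen_input([4, 7, 11, 9, 4], 4) -> 3  [called from verify_load, line 27]
  pack_ledger(0, 3) -> 0  [called from verify_load, line 29]
  verify_load([4, 7, 11, 9, 4], 4) -> 0  [called from main, line 40]
  scan_readings(0, 1) -> 0  [called from main, line 42]
Log origins:
  1: emitted by main (line 39)
  2: emitted by verify_load (line 25)
  3: emitted by clip_value (line 2)
  4: emitted by clip_value (line 6)
  5: emitted by screen_input (line 10)
  6: emitted by screen_input (line 15)
  7: emitted by verify_load (line 28)
  8: emitted by pack_ledger (line 19)
  9: emitted by main (line 41)
A correct fix: line 5: replace `//` with `+`.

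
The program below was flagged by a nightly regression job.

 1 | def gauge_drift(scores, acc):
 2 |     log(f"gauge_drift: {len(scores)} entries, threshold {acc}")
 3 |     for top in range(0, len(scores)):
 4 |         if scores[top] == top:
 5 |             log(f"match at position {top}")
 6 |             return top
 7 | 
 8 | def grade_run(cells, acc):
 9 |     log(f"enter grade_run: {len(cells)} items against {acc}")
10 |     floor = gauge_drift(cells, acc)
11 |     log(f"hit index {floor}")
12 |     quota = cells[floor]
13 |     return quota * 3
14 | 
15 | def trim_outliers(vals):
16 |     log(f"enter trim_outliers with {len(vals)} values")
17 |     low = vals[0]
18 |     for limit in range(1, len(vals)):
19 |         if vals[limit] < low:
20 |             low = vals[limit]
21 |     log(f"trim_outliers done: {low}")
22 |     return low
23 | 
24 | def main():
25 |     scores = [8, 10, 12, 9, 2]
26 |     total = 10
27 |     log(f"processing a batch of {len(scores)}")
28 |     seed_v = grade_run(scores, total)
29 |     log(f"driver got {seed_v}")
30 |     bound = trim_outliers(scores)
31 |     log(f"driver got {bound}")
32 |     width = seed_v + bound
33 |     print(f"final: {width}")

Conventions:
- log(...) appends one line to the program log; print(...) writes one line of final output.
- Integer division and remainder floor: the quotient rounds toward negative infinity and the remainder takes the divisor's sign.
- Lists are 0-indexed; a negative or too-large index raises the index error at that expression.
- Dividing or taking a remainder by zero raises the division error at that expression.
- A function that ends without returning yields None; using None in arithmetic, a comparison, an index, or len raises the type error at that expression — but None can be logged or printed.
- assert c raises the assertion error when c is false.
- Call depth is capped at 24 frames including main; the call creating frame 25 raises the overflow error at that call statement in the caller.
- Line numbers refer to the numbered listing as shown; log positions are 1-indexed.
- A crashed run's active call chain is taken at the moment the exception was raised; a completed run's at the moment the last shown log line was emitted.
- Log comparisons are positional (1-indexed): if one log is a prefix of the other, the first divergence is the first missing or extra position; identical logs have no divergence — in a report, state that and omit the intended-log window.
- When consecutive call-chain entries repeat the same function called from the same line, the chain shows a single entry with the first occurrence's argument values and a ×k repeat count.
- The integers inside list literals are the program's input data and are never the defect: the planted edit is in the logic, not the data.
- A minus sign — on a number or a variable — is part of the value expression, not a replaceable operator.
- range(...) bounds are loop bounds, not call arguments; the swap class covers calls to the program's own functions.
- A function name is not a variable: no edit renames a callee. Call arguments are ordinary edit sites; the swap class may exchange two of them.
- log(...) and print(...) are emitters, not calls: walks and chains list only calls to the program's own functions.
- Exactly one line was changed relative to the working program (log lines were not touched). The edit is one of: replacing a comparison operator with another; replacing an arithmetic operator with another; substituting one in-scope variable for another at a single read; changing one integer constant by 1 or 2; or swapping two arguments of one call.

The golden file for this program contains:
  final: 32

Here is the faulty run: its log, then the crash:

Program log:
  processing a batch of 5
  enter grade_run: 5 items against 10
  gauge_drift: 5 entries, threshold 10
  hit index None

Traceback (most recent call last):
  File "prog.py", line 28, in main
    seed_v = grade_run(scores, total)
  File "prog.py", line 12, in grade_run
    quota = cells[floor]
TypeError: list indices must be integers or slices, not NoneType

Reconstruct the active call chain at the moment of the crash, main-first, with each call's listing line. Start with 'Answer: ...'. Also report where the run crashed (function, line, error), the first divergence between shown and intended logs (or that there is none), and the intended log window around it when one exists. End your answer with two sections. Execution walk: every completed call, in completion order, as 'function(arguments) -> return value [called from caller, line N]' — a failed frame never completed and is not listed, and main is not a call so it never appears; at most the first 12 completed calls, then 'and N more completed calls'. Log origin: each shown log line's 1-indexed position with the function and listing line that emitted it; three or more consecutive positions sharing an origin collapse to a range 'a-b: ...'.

Answer: main -> grade_run (called at line 28).
Key fact: Everything matches until log position 4, which reads 'hit index None' in place of 'match at position 1'.
Crash: grade_run, line 12, TypeError.
First divergence: position 4 — the shown line 'hit index None' should read 'match at position 1'.
Intended log window:
  2: enter grade_run: 5 items against 10
  3: gauge_drift: 5 entries, threshold 10
  4: match at position 1
  5: hit index 1
Execution walk:
  gauge_drift([8, 10, 12, 9, 2], 10) -> None  [called from grade_run, line 10]
Origin of each log line:
  1: from main, line 27
  2: from grade_run, line 9
  3: from gauge_drift, line 2
  4: from grade_run, line 11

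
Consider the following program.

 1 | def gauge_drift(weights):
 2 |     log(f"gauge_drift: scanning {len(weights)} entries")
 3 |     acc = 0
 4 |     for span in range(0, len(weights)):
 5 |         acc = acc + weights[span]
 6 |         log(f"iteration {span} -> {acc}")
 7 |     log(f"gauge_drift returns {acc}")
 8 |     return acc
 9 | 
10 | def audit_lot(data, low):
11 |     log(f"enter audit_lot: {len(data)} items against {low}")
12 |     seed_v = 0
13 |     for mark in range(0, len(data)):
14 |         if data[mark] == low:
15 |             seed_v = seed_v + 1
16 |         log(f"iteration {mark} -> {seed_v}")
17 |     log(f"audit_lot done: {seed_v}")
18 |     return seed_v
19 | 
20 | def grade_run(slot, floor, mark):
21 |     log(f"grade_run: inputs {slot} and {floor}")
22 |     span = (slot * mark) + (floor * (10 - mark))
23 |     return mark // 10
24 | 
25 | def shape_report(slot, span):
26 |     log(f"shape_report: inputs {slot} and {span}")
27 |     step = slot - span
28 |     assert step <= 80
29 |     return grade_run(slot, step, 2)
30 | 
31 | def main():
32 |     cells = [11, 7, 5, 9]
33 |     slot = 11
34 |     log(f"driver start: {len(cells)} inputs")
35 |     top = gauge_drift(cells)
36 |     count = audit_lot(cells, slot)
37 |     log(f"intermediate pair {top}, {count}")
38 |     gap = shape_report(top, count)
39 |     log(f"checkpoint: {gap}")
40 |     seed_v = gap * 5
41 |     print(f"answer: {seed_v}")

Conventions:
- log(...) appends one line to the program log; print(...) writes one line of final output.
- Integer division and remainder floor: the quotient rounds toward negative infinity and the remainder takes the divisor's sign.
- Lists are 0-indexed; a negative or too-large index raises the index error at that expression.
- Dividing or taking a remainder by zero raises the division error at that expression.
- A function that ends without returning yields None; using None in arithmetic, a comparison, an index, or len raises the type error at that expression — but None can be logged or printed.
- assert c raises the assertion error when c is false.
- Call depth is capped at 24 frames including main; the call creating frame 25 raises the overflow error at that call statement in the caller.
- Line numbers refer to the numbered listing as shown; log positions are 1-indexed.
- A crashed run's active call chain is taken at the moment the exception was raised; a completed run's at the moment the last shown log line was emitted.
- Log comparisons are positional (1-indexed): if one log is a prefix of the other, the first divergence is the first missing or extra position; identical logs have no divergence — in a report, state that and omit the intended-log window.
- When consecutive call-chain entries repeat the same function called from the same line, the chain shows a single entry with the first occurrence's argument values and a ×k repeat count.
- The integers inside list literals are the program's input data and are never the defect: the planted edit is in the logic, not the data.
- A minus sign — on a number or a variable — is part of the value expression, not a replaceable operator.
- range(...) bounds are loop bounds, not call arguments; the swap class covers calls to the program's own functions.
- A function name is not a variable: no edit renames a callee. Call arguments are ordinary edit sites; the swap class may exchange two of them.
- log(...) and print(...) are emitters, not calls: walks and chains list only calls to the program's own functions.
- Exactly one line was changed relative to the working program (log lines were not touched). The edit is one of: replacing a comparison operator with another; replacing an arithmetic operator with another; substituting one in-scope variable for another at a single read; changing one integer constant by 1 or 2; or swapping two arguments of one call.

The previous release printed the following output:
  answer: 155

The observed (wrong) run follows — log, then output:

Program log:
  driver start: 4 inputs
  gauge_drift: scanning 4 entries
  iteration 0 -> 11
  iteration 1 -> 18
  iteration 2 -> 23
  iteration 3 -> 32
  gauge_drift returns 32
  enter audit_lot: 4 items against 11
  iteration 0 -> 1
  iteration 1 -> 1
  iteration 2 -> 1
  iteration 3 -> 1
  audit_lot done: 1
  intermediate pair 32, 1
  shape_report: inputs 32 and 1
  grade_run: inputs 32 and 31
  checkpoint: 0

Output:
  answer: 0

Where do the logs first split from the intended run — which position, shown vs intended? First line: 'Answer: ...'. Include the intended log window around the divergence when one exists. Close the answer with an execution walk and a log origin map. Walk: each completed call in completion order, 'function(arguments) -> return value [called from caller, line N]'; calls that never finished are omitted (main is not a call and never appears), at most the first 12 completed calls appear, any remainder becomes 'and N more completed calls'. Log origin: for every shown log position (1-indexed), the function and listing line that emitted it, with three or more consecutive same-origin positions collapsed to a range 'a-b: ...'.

Answer: at position 17 the run shows 'checkpoint: 0' where the working version logs 'checkpoint: 31'.
Intended log window:
  15: shape_report: inputs 32 and 1
  16: grade_run: inputs 32 and 31
  17: checkpoint: 31
Execution walk:
  gauge_drift([11, 7, 5, 9]) -> 32  [called from main, line 35]
  audit_lot([11, 7, 5, 9], 11) -> 1  [called from main, line 36]
  grade_run(32, 31, 2) -> 0  [called from shape_report, line 29]
  shape_report(32, 1) -> 0  [called from main, line 38]
Log origin:
  1: logged in main at line 34
  2: logged in gauge_drift at line 2
  3-6: logged in gauge_drift at line 6
  7: logged in gauge_drift at line 7
  8: logged in audit_lot at line 11
  9-12: logged in audit_lot at line 16
  13: logged in audit_lot at line 17
  14: logged in main at line 37
  15: logged in shape_report at line 26
  16: logged in grade_run at line 21
  17: logged in main at line 39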